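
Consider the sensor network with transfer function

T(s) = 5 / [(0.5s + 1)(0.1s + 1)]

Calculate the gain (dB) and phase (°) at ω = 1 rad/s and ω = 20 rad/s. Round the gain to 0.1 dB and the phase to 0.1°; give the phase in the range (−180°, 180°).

At ω = 1 rad/s:
pole (1 + j1·0.5) = 1 + j0.5 → |·| ≈ 1.118, ∠ ≈ 26.57°
pole (1 + j1·0.1) = 1 + j0.1 → |·| ≈ 1.005, ∠ ≈ 5.71°
|T| = 5 · 1 / (1.118 · 1.005) ≈ 4.45
Gain = 20 log₁₀(4.45) ≈ 12.97 dB
∠T = (0°) − (26.57° + 5.71°) = -32.28°

At ω = 20 rad/s:
pole (1 + j20·0.5) = 1 + j10 → |·| ≈ 10.05, ∠ ≈ 84.29°
pole (1 + j20·0.1) = 1 + j2 → |·| ≈ 2.2361, ∠ ≈ 63.43°
|T| = 5 · 1 / (10.05 · 2.2361) ≈ 0.22249
Gain = 20 log₁₀(0.22249) ≈ -13.05 dB
∠T = (0°) − (84.29° + 63.43°) = -147.72°

ω = 1: 13.0 dB, -32.3°; ω = 20: -13.1 dB, -147.7°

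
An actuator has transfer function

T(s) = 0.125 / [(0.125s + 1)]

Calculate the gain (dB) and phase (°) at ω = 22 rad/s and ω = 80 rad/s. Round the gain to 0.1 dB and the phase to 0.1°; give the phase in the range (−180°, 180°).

ω = 22: -27.4 dB, -70.0°; ω = 80: -38.1 dB, -84.3°

At ω = 22 rad/s:
pole (1 + j22·0.125) = 1 + j2.75 → |·| ≈ 2.9262, ∠ ≈ 70.02°
|T| = 0.125 · 1 / (2.9262) ≈ 0.042718
Gain = 20 log₁₀(0.042718) ≈ -27.39 dB
∠T = (0°) − (70.02°) = -70.02°

At ω = 80 rad/s:
pole (1 + j80·0.125) = 1 + j10 → |·| ≈ 10.05, ∠ ≈ 84.29°
|T| = 0.125 · 1 / (10.05) ≈ 0.012438
Gain = 20 log₁₀(0.012438) ≈ -38.10 dB
∠T = (0°) − (84.29°) = -84.29°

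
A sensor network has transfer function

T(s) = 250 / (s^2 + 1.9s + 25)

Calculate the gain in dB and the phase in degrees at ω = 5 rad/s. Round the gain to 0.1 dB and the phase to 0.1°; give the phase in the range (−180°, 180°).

28.4 dB, -90.0°

At s = jω = j5:
quadratic: (j5)² + 1.9·j5 + 25 = 0 + j9.5 → |·| ≈ 9.5, ∠ ≈ 90.00°
|T| = 250 / 9.5 ≈ 26.316
Gain = 20 log₁₀(26.316) ≈ 28.40 dB
∠T = 0.00° − 90.00° = -90.00°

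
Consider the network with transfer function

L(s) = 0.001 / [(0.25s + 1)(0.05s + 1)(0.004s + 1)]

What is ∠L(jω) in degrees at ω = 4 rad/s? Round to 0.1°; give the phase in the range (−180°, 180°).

At ω = 4 rad/s:
pole (1 + j4·0.25) = 1 + j1 → |·| ≈ 1.4142, ∠ ≈ 45.00°
pole (1 + j4·0.05) = 1 + j0.2 → |·| ≈ 1.0198, ∠ ≈ 11.31°
pole (1 + j4·0.004) = 1 + j0.016 → |·| ≈ 1.0001, ∠ ≈ 0.92°
∠L = (0°) − (45.00° + 11.31° + 0.92°) = -57.23°

-57.2°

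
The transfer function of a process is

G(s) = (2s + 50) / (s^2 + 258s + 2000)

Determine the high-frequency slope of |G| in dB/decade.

Each pole contributes −20 dB/decade at high frequency; each zero contributes +20 dB/decade.
Net: 1 zero(s) − 2 pole(s) → -20 dB/decade.

-20 dB/decade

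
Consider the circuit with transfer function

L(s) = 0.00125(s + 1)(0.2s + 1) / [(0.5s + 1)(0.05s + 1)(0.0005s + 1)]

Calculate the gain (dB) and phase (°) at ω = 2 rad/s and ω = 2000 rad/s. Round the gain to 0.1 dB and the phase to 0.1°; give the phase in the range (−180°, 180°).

At ω = 2 rad/s:
zero (1 + j2·1) = 1 + j2 → |·| ≈ 2.2361, ∠ ≈ 63.43°
zero (1 + j2·0.2) = 1 + j0.4 → |·| ≈ 1.077, ∠ ≈ 21.80°
pole (1 + j2·0.5) = 1 + j1 → |·| ≈ 1.4142, ∠ ≈ 45.00°
pole (1 + j2·0.05) = 1 + j0.1 → |·| ≈ 1.005, ∠ ≈ 5.71°
pole (1 + j2·0.0005) = 1 + j0.001 → |·| ≈ 1, ∠ ≈ 0.06°
|L| = 0.00125 · 2.2361 · 1.077 / (1.4142 · 1.005 · 1) ≈ 0.0021181
Gain = 20 log₁₀(0.0021181) ≈ -53.48 dB
∠L = (63.43° + 21.80°) − (45.00° + 5.71° + 0.06°) = 34.46°

At ω = 2000 rad/s:
zero (1 + j2000·1) = 1 + j2000 → |·| ≈ 2000, ∠ ≈ 89.97°
zero (1 + j2000·0.2) = 1 + j400 → |·| ≈ 400, ∠ ≈ 89.86°
pole (1 + j2000·0.5) = 1 + j1000 → |·| ≈ 1000, ∠ ≈ 89.94°
pole (1 + j2000·0.05) = 1 + j100 → |·| ≈ 100, ∠ ≈ 89.43°
pole (1 + j2000·0.0005) = 1 + j1 → |·| ≈ 1.4142, ∠ ≈ 45.00°
|L| = 0.00125 · 2000 · 400 / (1000 · 100 · 1.4142) ≈ 0.0070711
Gain = 20 log₁₀(0.0070711) ≈ -43.01 dB
∠L = (89.97° + 89.86°) − (89.94° + 89.43° + 45.00°) = -44.54°

ω = 2: -53.5 dB, 34.5°; ω = 2000: -43.0 dB, -44.5°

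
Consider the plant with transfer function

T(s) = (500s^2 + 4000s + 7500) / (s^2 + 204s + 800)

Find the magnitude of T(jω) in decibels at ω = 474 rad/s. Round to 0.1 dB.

53.3 dB

Substitute s = j474:
Numerator: 500(j474)^2 + 4000(j474) + 7500 = -112330500 + j1896000
Denominator: (j474)^2 + 204(j474) + 800 = -223876 + j96696
|N| = √(112330500² + 1896000²) ≈ 1.1235e+08, ∠N ≈ 179.03°
|D| = √(223876² + 96696²) ≈ 2.4387e+05, ∠D ≈ 156.64°
|T| = 1.1235e+08 / 2.4387e+05 ≈ 460.7
Gain = 20 log₁₀(460.7) ≈ 53.27 dB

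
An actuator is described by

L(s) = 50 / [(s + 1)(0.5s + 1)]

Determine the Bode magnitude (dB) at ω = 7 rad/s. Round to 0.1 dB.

At ω = 7 rad/s:
pole (1 + j7·1) = 1 + j7 → |·| ≈ 7.0711, ∠ ≈ 81.87°
pole (1 + j7·0.5) = 1 + j3.5 → |·| ≈ 3.6401, ∠ ≈ 74.05°
|L| = 50 · 1 / (7.0711 · 3.6401) ≈ 1.9425
Gain = 20 log₁₀(1.9425) ≈ 5.77 dB

5.8 dB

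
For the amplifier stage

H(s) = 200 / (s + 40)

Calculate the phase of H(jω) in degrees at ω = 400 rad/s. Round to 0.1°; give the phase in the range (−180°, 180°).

Substitute s = j400:
Numerator: 200 = 200 + j0
Denominator: (j400) + 40 = 40 + j400
|N| = √(200² + 0²) ≈ 200, ∠N ≈ 0.00°
|D| = √(40² + 400²) ≈ 402, ∠D ≈ 84.29°
∠H = 0.00° − 84.29° = -84.29°

-84.3°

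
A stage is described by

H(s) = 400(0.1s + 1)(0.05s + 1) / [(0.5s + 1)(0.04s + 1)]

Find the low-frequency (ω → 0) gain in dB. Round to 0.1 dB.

H(0) = 400 · 1 / 1 = 400
20 log₁₀(400) ≈ 52.04 dB

52.0 dB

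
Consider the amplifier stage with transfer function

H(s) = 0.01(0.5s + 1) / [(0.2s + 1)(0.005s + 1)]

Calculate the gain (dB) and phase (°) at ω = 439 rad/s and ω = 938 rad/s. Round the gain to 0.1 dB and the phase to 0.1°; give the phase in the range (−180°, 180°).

At ω = 439 rad/s:
zero (1 + j439·0.5) = 1 + j219.5 → |·| ≈ 219.5, ∠ ≈ 89.74°
pole (1 + j439·0.2) = 1 + j87.8 → |·| ≈ 87.806, ∠ ≈ 89.35°
pole (1 + j439·0.005) = 1 + j2.195 → |·| ≈ 2.4121, ∠ ≈ 65.51°
|H| = 0.01 · 219.5 / (87.806 · 2.4121) ≈ 0.010364
Gain = 20 log₁₀(0.010364) ≈ -39.69 dB
∠H = (89.74°) − (89.35° + 65.51°) = -65.12°

At ω = 938 rad/s:
zero (1 + j938·0.5) = 1 + j469 → |·| ≈ 469, ∠ ≈ 89.88°
pole (1 + j938·0.2) = 1 + j187.6 → |·| ≈ 187.6, ∠ ≈ 89.69°
pole (1 + j938·0.005) = 1 + j4.69 → |·| ≈ 4.7954, ∠ ≈ 77.96°
|H| = 0.01 · 469 / (187.6 · 4.7954) ≈ 0.0052133
Gain = 20 log₁₀(0.0052133) ≈ -45.66 dB
∠H = (89.88°) − (89.69° + 77.96°) = -77.77°

ω = 439: -39.7 dB, -65.1°; ω = 938: -45.7 dB, -77.8°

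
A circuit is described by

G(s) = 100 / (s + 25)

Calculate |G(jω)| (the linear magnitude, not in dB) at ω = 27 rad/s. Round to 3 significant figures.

2.72

At s = jω = j27:
pole (s+25): 25 + j27 → |·| = √(25²+27²) = √1354 ≈ 36.797, ∠ = arctan(27/25) ≈ 47.20°
|G| = 100 / 36.797 ≈ 2.7176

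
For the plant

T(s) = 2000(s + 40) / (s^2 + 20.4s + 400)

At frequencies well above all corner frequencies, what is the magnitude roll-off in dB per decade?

Each pole contributes −20 dB/decade at high frequency; each zero contributes +20 dB/decade.
Net: 1 zero(s) − 2 pole(s) → -20 dB/decade.

-20 dB/decade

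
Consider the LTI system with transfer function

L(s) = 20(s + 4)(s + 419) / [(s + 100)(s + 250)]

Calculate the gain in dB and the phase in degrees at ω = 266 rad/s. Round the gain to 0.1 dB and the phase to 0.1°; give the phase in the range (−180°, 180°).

At s = jω = j266:
zero (s+4): 4 + j266 → |·| = √(4²+266²) = √70772 ≈ 266.03, ∠ = arctan(266/4) ≈ 89.14°
zero (s+419): 419 + j266 → |·| = √(419²+266²) = √246317 ≈ 496.3, ∠ = arctan(266/419) ≈ 32.41°
pole (s+100): 100 + j266 → |·| = √(100²+266²) = √80756 ≈ 284.18, ∠ = arctan(266/100) ≈ 69.40°
pole (s+250): 250 + j266 → |·| = √(250²+266²) = √133256 ≈ 365.04, ∠ = arctan(266/250) ≈ 46.78°
|L| = 20 · 1.3203e+05 / 1.0374e+05 ≈ 25.454
Gain = 20 log₁₀(25.454) ≈ 28.12 dB
∠L = 121.55° − 116.18° = 5.37°

28.1 dB, 5.4°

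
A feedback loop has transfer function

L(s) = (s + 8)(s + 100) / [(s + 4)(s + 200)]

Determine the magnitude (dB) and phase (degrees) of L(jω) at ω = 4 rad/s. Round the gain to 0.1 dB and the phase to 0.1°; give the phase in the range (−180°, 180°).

-2.0 dB, -17.3°

At s = jω = j4:
zero (s+8): 8 + j4 → |·| = √(8²+4²) = √80 ≈ 8.9443, ∠ = arctan(4/8) ≈ 26.57°
zero (s+100): 100 + j4 → |·| = √(100²+4²) = √10016 ≈ 100.08, ∠ = arctan(4/100) ≈ 2.29°
pole (s+4): 4 + j4 → |·| = √(4²+4²) = √32 ≈ 5.6569, ∠ = arctan(4/4) ≈ 45.00°
pole (s+200): 200 + j4 → |·| = √(200²+4²) = √40016 ≈ 200.04, ∠ = arctan(4/200) ≈ 1.15°
|L| = 1 · 895.15 / 1131.6 ≈ 0.79105
Gain = 20 log₁₀(0.79105) ≈ -2.04 dB
∠L = 28.86° − 46.15° = -17.29°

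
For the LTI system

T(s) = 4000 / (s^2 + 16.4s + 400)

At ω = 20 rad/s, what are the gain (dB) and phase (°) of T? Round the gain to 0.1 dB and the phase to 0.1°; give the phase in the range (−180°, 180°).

At s = jω = j20:
quadratic: (j20)² + 16.4·j20 + 400 = 0 + j328 → |·| ≈ 328, ∠ ≈ 90.00°
|T| = 4000 / 328 ≈ 12.195
Gain = 20 log₁₀(12.195) ≈ 21.72 dB
∠T = 0.00° − 90.00° = -90.00°

21.7 dB, -90.0°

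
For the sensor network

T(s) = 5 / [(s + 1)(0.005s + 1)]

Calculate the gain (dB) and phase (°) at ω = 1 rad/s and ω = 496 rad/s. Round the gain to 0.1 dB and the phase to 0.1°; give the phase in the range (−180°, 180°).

At ω = 1 rad/s:
pole (1 + j1·1) = 1 + j1 → |·| ≈ 1.4142, ∠ ≈ 45.00°
pole (1 + j1·0.005) = 1 + j0.005 → |·| ≈ 1, ∠ ≈ 0.29°
|T| = 5 · 1 / (1.4142 · 1) ≈ 3.5356
Gain = 20 log₁₀(3.5356) ≈ 10.97 dB
∠T = (0°) − (45.00° + 0.29°) = -45.29°

At ω = 496 rad/s:
pole (1 + j496·1) = 1 + j496 → |·| ≈ 496, ∠ ≈ 89.88°
pole (1 + j496·0.005) = 1 + j2.48 → |·| ≈ 2.674, ∠ ≈ 68.04°
|T| = 5 · 1 / (496 · 2.674) ≈ 0.0037699
Gain = 20 log₁₀(0.0037699) ≈ -48.47 dB
∠T = (0°) − (89.88° + 68.04°) = -157.92°

ω = 1: 11.0 dB, -45.3°; ω = 496: -48.5 dB, -157.9°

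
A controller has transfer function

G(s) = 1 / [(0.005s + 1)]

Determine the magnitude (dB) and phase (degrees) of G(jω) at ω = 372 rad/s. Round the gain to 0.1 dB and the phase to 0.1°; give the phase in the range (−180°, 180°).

At ω = 372 rad/s:
pole (1 + j372·0.005) = 1 + j1.86 → |·| ≈ 2.1118, ∠ ≈ 61.74°
|G| = 1 · 1 / (2.1118) ≈ 0.47353
Gain = 20 log₁₀(0.47353) ≈ -6.49 dB
∠G = (0°) − (61.74°) = -61.74°

-6.5 dB, -61.7°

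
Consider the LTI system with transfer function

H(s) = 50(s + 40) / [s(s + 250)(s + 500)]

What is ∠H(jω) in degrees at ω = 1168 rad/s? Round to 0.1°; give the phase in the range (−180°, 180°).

-146.7°

At s = jω = j1168:
zero (s+40): 40 + j1168 → |·| = √(40²+1168²) = √1365824 ≈ 1168.7, ∠ = arctan(1168/40) ≈ 88.04°
pole (s+250): 250 + j1168 → |·| = √(250²+1168²) = √1426724 ≈ 1194.5, ∠ = arctan(1168/250) ≈ 77.92°
pole (s+500): 500 + j1168 → |·| = √(500²+1168²) = √1614224 ≈ 1270.5, ∠ = arctan(1168/500) ≈ 66.83°
pole at origin: |s| = 1168, ∠ = 90.00° (in denominator)
∠H = 88.04° − 234.75° = -146.71°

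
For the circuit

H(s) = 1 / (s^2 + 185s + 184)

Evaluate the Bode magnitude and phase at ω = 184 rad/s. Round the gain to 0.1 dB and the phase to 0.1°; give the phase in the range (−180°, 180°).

-93.6 dB, -134.7°

Substitute s = j184:
Numerator: 1 = 1 + j0
Denominator: (j184)^2 + 185(j184) + 184 = -33672 + j34040
|N| = √(1² + 0²) ≈ 1, ∠N ≈ 0.00°
|D| = √(33672² + 34040²) ≈ 47880, ∠D ≈ 134.69°
|H| = 1 / 47880 ≈ 2.0886e-05
Gain = 20 log₁₀(2.0886e-05) ≈ -93.60 dB
∠H = 0.00° − 134.69° = -134.69°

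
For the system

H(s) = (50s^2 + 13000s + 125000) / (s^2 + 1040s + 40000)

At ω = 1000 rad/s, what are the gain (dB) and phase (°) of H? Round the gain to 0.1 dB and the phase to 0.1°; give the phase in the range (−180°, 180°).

Substitute s = j1000:
Numerator: 50(j1000)^2 + 13000(j1000) + 125000 = -49875000 + j13000000
Denominator: (j1000)^2 + 1040(j1000) + 40000 = -960000 + j1040000
|N| = √(49875000² + 13000000²) ≈ 5.1541e+07, ∠N ≈ 165.39°
|D| = √(960000² + 1040000²) ≈ 1.4153e+06, ∠D ≈ 132.71°
|H| = 5.1541e+07 / 1.4153e+06 ≈ 36.417
Gain = 20 log₁₀(36.417) ≈ 31.23 dB
∠H = 165.39° − 132.71° = 32.68°

31.2 dB, 32.7°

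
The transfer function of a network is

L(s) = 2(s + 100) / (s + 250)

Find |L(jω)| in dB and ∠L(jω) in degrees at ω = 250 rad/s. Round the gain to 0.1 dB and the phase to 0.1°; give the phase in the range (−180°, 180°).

3.7 dB, 23.2°

At s = jω = j250:
zero (s+100): 100 + j250 → |·| = √(100²+250²) = √72500 ≈ 269.26, ∠ = arctan(250/100) ≈ 68.20°
pole (s+250): 250 + j250 → |·| = √(250²+250²) = √125000 ≈ 353.55, ∠ = arctan(250/250) ≈ 45.00°
|L| = 2 · 269.26 / 353.55 ≈ 1.5232
Gain = 20 log₁₀(1.5232) ≈ 3.66 dB
∠L = 68.20° − 45.00° = 23.20°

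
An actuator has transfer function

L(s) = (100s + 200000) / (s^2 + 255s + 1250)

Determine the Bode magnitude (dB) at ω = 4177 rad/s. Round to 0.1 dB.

Substitute s = j4177:
Numerator: 100(j4177) + 200000 = 200000 + j417700
Denominator: (j4177)^2 + 255(j4177) + 1250 = -17446079 + j1065135
|N| = √(200000² + 417700²) ≈ 4.6311e+05, ∠N ≈ 64.41°
|D| = √(17446079² + 1065135²) ≈ 1.7479e+07, ∠D ≈ 176.51°
|L| = 4.6311e+05 / 1.7479e+07 ≈ 0.026495
Gain = 20 log₁₀(0.026495) ≈ -31.54 dB

-31.5 dB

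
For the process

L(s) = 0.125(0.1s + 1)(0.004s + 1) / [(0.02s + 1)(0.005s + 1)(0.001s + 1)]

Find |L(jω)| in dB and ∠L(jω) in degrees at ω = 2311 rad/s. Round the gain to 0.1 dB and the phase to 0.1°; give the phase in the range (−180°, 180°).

-14.0 dB, -66.8°

At ω = 2311 rad/s:
zero (1 + j2311·0.1) = 1 + j231.1 → |·| ≈ 231.1, ∠ ≈ 89.75°
zero (1 + j2311·0.004) = 1 + j9.244 → |·| ≈ 9.2979, ∠ ≈ 83.83°
pole (1 + j2311·0.02) = 1 + j46.22 → |·| ≈ 46.231, ∠ ≈ 88.76°
pole (1 + j2311·0.005) = 1 + j11.555 → |·| ≈ 11.598, ∠ ≈ 85.05°
pole (1 + j2311·0.001) = 1 + j2.311 → |·| ≈ 2.5181, ∠ ≈ 66.60°
|L| = 0.125 · 231.1 · 9.2979 / (46.231 · 11.598 · 2.5181) ≈ 0.19893
Gain = 20 log₁₀(0.19893) ≈ -14.03 dB
∠L = (89.75° + 83.83°) − (88.76° + 85.05° + 66.60°) = -66.83°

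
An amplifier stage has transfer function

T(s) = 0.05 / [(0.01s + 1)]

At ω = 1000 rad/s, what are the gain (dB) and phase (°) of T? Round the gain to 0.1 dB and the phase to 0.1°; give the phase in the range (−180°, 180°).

At ω = 1000 rad/s:
pole (1 + j1000·0.01) = 1 + j10 → |·| ≈ 10.05, ∠ ≈ 84.29°
|T| = 0.05 · 1 / (10.05) ≈ 0.0049751
Gain = 20 log₁₀(0.0049751) ≈ -46.06 dB
∠T = (0°) − (84.29°) = -84.29°

-46.1 dB, -84.3°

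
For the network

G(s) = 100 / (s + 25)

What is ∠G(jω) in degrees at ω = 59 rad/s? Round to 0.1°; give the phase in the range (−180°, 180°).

Substitute s = j59:
Numerator: 100 = 100 + j0
Denominator: (j59) + 25 = 25 + j59
|N| = √(100² + 0²) ≈ 100, ∠N ≈ 0.00°
|D| = √(25² + 59²) ≈ 64.078, ∠D ≈ 67.04°
∠G = 0.00° − 67.04° = -67.04°

-67.0°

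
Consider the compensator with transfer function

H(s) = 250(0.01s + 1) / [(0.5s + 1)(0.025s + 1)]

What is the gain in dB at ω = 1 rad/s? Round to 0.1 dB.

At ω = 1 rad/s:
zero (1 + j1·0.01) = 1 + j0.01 → |·| ≈ 1, ∠ ≈ 0.57°
pole (1 + j1·0.5) = 1 + j0.5 → |·| ≈ 1.118, ∠ ≈ 26.57°
pole (1 + j1·0.025) = 1 + j0.025 → |·| ≈ 1.0003, ∠ ≈ 1.43°
|H| = 250 · 1 / (1.118 · 1.0003) ≈ 223.55
Gain = 20 log₁₀(223.55) ≈ 46.99 dB

47.0 dB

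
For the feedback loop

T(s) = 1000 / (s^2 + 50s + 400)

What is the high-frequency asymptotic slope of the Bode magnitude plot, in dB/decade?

-40 dB/decade

Each pole contributes −20 dB/decade at high frequency; each zero contributes +20 dB/decade.
Net: 0 zero(s) − 2 pole(s) → -40 dB/decade.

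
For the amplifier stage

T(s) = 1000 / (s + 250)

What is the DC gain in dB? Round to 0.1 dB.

T(0) = 1000 / 250 = 4
20 log₁₀(4) ≈ 12.04 dB

12.0 dB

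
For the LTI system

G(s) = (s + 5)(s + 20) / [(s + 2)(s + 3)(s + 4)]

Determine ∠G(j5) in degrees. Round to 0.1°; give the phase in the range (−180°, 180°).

At s = jω = j5:
zero (s+5): 5 + j5 → |·| = √(5²+5²) = √50 ≈ 7.0711, ∠ = arctan(5/5) ≈ 45.00°
zero (s+20): 20 + j5 → |·| = √(20²+5²) = √425 ≈ 20.616, ∠ = arctan(5/20) ≈ 14.04°
pole (s+2): 2 + j5 → |·| = √(2²+5²) = √29 ≈ 5.3852, ∠ = arctan(5/2) ≈ 68.20°
pole (s+3): 3 + j5 → |·| = √(3²+5²) = √34 ≈ 5.831, ∠ = arctan(5/3) ≈ 59.04°
pole (s+4): 4 + j5 → |·| = √(4²+5²) = √41 ≈ 6.4031, ∠ = arctan(5/4) ≈ 51.34°
∠G = 59.04° − 178.58° = -119.54°

-119.5°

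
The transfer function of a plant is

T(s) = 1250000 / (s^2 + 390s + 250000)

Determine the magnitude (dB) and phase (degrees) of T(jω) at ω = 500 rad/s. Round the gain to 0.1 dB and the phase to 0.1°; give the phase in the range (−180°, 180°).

At s = jω = j500:
quadratic: (j500)² + 390·j500 + 250000 = 0 + j195000 → |·| ≈ 1.95e+05, ∠ ≈ 90.00°
|T| = 1250000 / 1.95e+05 ≈ 6.4103
Gain = 20 log₁₀(6.4103) ≈ 16.14 dB
∠T = 0.00° − 90.00° = -90.00°

16.1 dB, -90.0°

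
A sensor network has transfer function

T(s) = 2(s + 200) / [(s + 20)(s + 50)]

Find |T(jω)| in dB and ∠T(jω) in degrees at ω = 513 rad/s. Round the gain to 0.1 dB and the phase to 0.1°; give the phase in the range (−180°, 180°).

At s = jω = j513:
zero (s+200): 200 + j513 → |·| = √(200²+513²) = √303169 ≈ 550.61, ∠ = arctan(513/200) ≈ 68.70°
pole (s+20): 20 + j513 → |·| = √(20²+513²) = √263569 ≈ 513.39, ∠ = arctan(513/20) ≈ 87.77°
pole (s+50): 50 + j513 → |·| = √(50²+513²) = √265669 ≈ 515.43, ∠ = arctan(513/50) ≈ 84.43°
|T| = 2 · 550.61 / 2.6462e+05 ≈ 0.0041615
Gain = 20 log₁₀(0.0041615) ≈ -47.62 dB
∠T = 68.70° − 172.20° = -103.50°

-47.6 dB, -103.5°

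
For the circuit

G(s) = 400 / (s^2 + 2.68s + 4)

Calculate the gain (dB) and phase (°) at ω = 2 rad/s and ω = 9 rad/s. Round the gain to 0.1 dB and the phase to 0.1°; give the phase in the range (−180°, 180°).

ω = 2: 37.5 dB, -90.0°; ω = 9: 13.9 dB, -162.6°

At s = jω = j2:
quadratic: (j2)² + 2.68·j2 + 4 = 0 + j5.36 → |·| ≈ 5.36, ∠ ≈ 90.00°
|G| = 400 / 5.36 ≈ 74.627
Gain = 20 log₁₀(74.627) ≈ 37.46 dB
∠G = 0.00° − 90.00° = -90.00°

At s = jω = j9:
quadratic: (j9)² + 2.68·j9 + 4 = -77 + j24.12 → |·| ≈ 80.689, ∠ ≈ 162.61°
|G| = 400 / 80.689 ≈ 4.9573
Gain = 20 log₁₀(4.9573) ≈ 13.90 dB
∠G = 0.00° − 162.61° = -162.61°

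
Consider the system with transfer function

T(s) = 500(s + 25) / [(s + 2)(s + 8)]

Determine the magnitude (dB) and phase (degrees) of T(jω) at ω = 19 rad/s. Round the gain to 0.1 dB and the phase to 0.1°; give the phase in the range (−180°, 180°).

At s = jω = j19:
zero (s+25): 25 + j19 → |·| = √(25²+19²) = √986 ≈ 31.401, ∠ = arctan(19/25) ≈ 37.23°
pole (s+2): 2 + j19 → |·| = √(2²+19²) = √365 ≈ 19.105, ∠ = arctan(19/2) ≈ 83.99°
pole (s+8): 8 + j19 → |·| = √(8²+19²) = √425 ≈ 20.616, ∠ = arctan(19/8) ≈ 67.17°
|T| = 500 · 31.401 / 393.87 ≈ 39.862
Gain = 20 log₁₀(39.862) ≈ 32.01 dB
∠T = 37.23° − 151.16° = -113.93°

32.0 dB, -113.9°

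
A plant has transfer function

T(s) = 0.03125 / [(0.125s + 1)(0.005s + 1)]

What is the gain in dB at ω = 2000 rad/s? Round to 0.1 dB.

At ω = 2000 rad/s:
pole (1 + j2000·0.125) = 1 + j250 → |·| ≈ 250, ∠ ≈ 89.77°
pole (1 + j2000·0.005) = 1 + j10 → |·| ≈ 10.05, ∠ ≈ 84.29°
|T| = 0.03125 · 1 / (250 · 10.05) ≈ 1.2438e-05
Gain = 20 log₁₀(1.2438e-05) ≈ -98.10 dB

-98.1 dB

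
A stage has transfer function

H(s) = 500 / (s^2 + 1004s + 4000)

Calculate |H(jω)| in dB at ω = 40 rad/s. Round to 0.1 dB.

-38.1 dB

Substitute s = j40:
Numerator: 500 = 500 + j0
Denominator: (j40)^2 + 1004(j40) + 4000 = 2400 + j40160
|N| = √(500² + 0²) ≈ 500, ∠N ≈ 0.00°
|D| = √(2400² + 40160²) ≈ 40232, ∠D ≈ 86.58°
|H| = 500 / 40232 ≈ 0.012428
Gain = 20 log₁₀(0.012428) ≈ -38.11 dB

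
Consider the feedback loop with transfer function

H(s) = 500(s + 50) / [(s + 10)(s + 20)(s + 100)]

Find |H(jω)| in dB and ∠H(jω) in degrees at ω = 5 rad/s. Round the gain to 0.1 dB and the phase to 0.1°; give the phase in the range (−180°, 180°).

0.7 dB, -37.8°

At s = jω = j5:
zero (s+50): 50 + j5 → |·| = √(50²+5²) = √2525 ≈ 50.249, ∠ = arctan(5/50) ≈ 5.71°
pole (s+10): 10 + j5 → |·| = √(10²+5²) = √125 ≈ 11.18, ∠ = arctan(5/10) ≈ 26.57°
pole (s+20): 20 + j5 → |·| = √(20²+5²) = √425 ≈ 20.616, ∠ = arctan(5/20) ≈ 14.04°
pole (s+100): 100 + j5 → |·| = √(100²+5²) = √10025 ≈ 100.12, ∠ = arctan(5/100) ≈ 2.86°
|H| = 500 · 50.249 / 23076 ≈ 1.0888
Gain = 20 log₁₀(1.0888) ≈ 0.74 dB
∠H = 5.71° − 43.47° = -37.76°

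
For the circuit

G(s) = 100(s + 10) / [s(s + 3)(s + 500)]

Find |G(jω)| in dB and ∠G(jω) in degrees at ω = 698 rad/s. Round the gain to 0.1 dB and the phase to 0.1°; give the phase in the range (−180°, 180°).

At s = jω = j698:
zero (s+10): 10 + j698 → |·| = √(10²+698²) = √487304 ≈ 698.07, ∠ = arctan(698/10) ≈ 89.18°
pole (s+3): 3 + j698 → |·| = √(3²+698²) = √487213 ≈ 698.01, ∠ = arctan(698/3) ≈ 89.75°
pole (s+500): 500 + j698 → |·| = √(500²+698²) = √737204 ≈ 858.61, ∠ = arctan(698/500) ≈ 54.38°
pole at origin: |s| = 698, ∠ = 90.00° (in denominator)
|G| = 100 · 698.07 / 4.1832e+08 ≈ 0.00016687
Gain = 20 log₁₀(0.00016687) ≈ -75.55 dB
∠G = 89.18° − 234.13° = -144.95°

-75.6 dB, -145.0°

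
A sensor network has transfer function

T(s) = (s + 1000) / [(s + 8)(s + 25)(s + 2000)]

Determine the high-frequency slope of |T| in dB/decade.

Each pole contributes −20 dB/decade at high frequency; each zero contributes +20 dB/decade.
Net: 1 zero(s) − 3 pole(s) → -40 dB/decade.

-40 dB/decade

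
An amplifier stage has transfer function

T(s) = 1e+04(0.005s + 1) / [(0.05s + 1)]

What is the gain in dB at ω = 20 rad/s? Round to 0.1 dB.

77.0 dB

At ω = 20 rad/s:
zero (1 + j20·0.005) = 1 + j0.1 → |·| ≈ 1.005, ∠ ≈ 5.71°
pole (1 + j20·0.05) = 1 + j1 → |·| ≈ 1.4142, ∠ ≈ 45.00°
|T| = 1e+04 · 1.005 / (1.4142) ≈ 7106.5
Gain = 20 log₁₀(7106.5) ≈ 77.03 dB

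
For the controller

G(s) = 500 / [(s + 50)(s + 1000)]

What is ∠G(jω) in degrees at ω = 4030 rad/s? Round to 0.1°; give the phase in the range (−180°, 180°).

-165.4°

At s = jω = j4030:
pole (s+50): 50 + j4030 → |·| = √(50²+4030²) = √16243400 ≈ 4030.3, ∠ = arctan(4030/50) ≈ 89.29°
pole (s+1000): 1000 + j4030 → |·| = √(1000²+4030²) = √17240900 ≈ 4152.2, ∠ = arctan(4030/1000) ≈ 76.06°
∠G = 0.00° − 165.35° = -165.35°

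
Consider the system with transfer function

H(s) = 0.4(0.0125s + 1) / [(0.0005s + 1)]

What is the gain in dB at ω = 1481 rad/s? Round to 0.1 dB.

At ω = 1481 rad/s:
zero (1 + j1481·0.0125) = 1 + j18.5125 → |·| ≈ 18.539, ∠ ≈ 86.91°
pole (1 + j1481·0.0005) = 1 + j0.7405 → |·| ≈ 1.2443, ∠ ≈ 36.52°
|H| = 0.4 · 18.539 / (1.2443) ≈ 5.9597
Gain = 20 log₁₀(5.9597) ≈ 15.50 dB

15.5 dB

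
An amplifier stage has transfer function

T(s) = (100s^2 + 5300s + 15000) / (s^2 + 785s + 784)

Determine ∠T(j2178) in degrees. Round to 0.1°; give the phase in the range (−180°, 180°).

Substitute s = j2178:
Numerator: 100(j2178)^2 + 5300(j2178) + 15000 = -474353400 + j11543400
Denominator: (j2178)^2 + 785(j2178) + 784 = -4742900 + j1709730
|N| = √(474353400² + 11543400²) ≈ 4.7449e+08, ∠N ≈ 178.61°
|D| = √(4742900² + 1709730²) ≈ 5.0417e+06, ∠D ≈ 160.18°
∠T = 178.61° − 160.18° = 18.43°

18.4°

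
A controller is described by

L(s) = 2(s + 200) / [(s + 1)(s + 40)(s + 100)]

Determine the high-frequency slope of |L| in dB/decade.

-40 dB/decade

Each pole contributes −20 dB/decade at high frequency; each zero contributes +20 dB/decade.
Net: 1 zero(s) − 3 pole(s) → -40 dB/decade.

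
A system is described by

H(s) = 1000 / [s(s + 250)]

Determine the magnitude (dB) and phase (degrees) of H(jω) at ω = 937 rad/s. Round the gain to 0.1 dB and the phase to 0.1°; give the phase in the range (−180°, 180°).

-59.2 dB, -165.1°

At s = jω = j937:
pole (s+250): 250 + j937 → |·| = √(250²+937²) = √940469 ≈ 969.78, ∠ = arctan(937/250) ≈ 75.06°
pole at origin: |s| = 937, ∠ = 90.00° (in denominator)
|H| = 1000 / 9.0868e+05 ≈ 0.0011005
Gain = 20 log₁₀(0.0011005) ≈ -59.17 dB
∠H = 0.00° − 165.06° = -165.06°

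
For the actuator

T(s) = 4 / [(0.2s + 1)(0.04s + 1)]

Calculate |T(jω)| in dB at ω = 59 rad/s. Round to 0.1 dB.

At ω = 59 rad/s:
pole (1 + j59·0.2) = 1 + j11.8 → |·| ≈ 11.842, ∠ ≈ 85.16°
pole (1 + j59·0.04) = 1 + j2.36 → |·| ≈ 2.5631, ∠ ≈ 67.04°
|T| = 4 · 1 / (11.842 · 2.5631) ≈ 0.13179
Gain = 20 log₁₀(0.13179) ≈ -17.60 dB

-17.6 dB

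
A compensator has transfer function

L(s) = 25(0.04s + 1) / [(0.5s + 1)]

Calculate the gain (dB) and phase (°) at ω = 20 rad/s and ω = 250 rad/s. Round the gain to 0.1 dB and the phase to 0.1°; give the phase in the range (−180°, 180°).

ω = 20: 10.1 dB, -45.6°; ω = 250: 6.1 dB, -5.3°

At ω = 20 rad/s:
zero (1 + j20·0.04) = 1 + j0.8 → |·| ≈ 1.2806, ∠ ≈ 38.66°
pole (1 + j20·0.5) = 1 + j10 → |·| ≈ 10.05, ∠ ≈ 84.29°
|L| = 25 · 1.2806 / (10.05) ≈ 3.1856
Gain = 20 log₁₀(3.1856) ≈ 10.06 dB
∠L = (38.66°) − (84.29°) = -45.63°

At ω = 250 rad/s:
zero (1 + j250·0.04) = 1 + j10 → |·| ≈ 10.05, ∠ ≈ 84.29°
pole (1 + j250·0.5) = 1 + j125 → |·| ≈ 125, ∠ ≈ 89.54°
|L| = 25 · 10.05 / (125) ≈ 2.01
Gain = 20 log₁₀(2.01) ≈ 6.06 dB
∠L = (84.29°) − (89.54°) = -5.25°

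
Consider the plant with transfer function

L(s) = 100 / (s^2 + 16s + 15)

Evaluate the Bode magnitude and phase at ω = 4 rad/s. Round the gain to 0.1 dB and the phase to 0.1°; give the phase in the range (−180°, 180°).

3.9 dB, -90.9°

Substitute s = j4:
Numerator: 100 = 100 + j0
Denominator: (j4)^2 + 16(j4) + 15 = -1 + j64
|N| = √(100² + 0²) ≈ 100, ∠N ≈ 0.00°
|D| = √(1² + 64²) ≈ 64.008, ∠D ≈ 90.90°
|L| = 100 / 64.008 ≈ 1.5623
Gain = 20 log₁₀(1.5623) ≈ 3.88 dB
∠L = 0.00° − 90.90° = -90.90°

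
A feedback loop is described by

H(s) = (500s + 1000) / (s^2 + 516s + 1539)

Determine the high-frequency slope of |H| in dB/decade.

-20 dB/decade

Each pole contributes −20 dB/decade at high frequency; each zero contributes +20 dB/decade.
Net: 1 zero(s) − 2 pole(s) → -20 dB/decade.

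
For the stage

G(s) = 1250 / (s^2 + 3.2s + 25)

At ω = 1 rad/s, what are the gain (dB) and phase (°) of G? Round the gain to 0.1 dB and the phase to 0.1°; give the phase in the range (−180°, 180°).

At s = jω = j1:
quadratic: (j1)² + 3.2·j1 + 25 = 24 + j3.2 → |·| ≈ 24.212, ∠ ≈ 7.59°
|G| = 1250 / 24.212 ≈ 51.627
Gain = 20 log₁₀(51.627) ≈ 34.26 dB
∠G = 0.00° − 7.59° = -7.59°

34.3 dB, -7.6°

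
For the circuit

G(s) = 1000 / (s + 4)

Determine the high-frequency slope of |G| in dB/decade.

-20 dB/decade

Each pole contributes −20 dB/decade at high frequency; each zero contributes +20 dB/decade.
Net: 0 zero(s) − 1 pole(s) → -20 dB/decade.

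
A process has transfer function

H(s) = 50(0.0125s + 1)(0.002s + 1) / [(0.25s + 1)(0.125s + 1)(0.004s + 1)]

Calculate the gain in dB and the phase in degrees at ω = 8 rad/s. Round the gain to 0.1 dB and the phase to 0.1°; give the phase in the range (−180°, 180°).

24.0 dB, -103.6°

At ω = 8 rad/s:
zero (1 + j8·0.0125) = 1 + j0.1 → |·| ≈ 1.005, ∠ ≈ 5.71°
zero (1 + j8·0.002) = 1 + j0.016 → |·| ≈ 1.0001, ∠ ≈ 0.92°
pole (1 + j8·0.25) = 1 + j2 → |·| ≈ 2.2361, ∠ ≈ 63.43°
pole (1 + j8·0.125) = 1 + j1 → |·| ≈ 1.4142, ∠ ≈ 45.00°
pole (1 + j8·0.004) = 1 + j0.032 → |·| ≈ 1.0005, ∠ ≈ 1.83°
|H| = 50 · 1.005 · 1.0001 / (2.2361 · 1.4142 · 1.0005) ≈ 15.884
Gain = 20 log₁₀(15.884) ≈ 24.02 dB
∠H = (5.71° + 0.92°) − (63.43° + 45.00° + 1.83°) = -103.63°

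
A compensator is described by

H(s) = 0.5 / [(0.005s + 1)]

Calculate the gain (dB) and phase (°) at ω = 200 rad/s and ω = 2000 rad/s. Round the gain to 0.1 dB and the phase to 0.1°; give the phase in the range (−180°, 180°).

At ω = 200 rad/s:
pole (1 + j200·0.005) = 1 + j1 → |·| ≈ 1.4142, ∠ ≈ 45.00°
|H| = 0.5 · 1 / (1.4142) ≈ 0.35356
Gain = 20 log₁₀(0.35356) ≈ -9.03 dB
∠H = (0°) − (45.00°) = -45.00°

At ω = 2000 rad/s:
pole (1 + j2000·0.005) = 1 + j10 → |·| ≈ 10.05, ∠ ≈ 84.29°
|H| = 0.5 · 1 / (10.05) ≈ 0.049751
Gain = 20 log₁₀(0.049751) ≈ -26.06 dB
∠H = (0°) − (84.29°) = -84.29°

ω = 200: -9.0 dB, -45.0°; ω = 2000: -26.1 dB, -84.3°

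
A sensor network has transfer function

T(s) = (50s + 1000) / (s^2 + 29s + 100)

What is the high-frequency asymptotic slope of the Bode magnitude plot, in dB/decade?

-20 dB/decade

Each pole contributes −20 dB/decade at high frequency; each zero contributes +20 dB/decade.
Net: 1 zero(s) − 2 pole(s) → -20 dB/decade.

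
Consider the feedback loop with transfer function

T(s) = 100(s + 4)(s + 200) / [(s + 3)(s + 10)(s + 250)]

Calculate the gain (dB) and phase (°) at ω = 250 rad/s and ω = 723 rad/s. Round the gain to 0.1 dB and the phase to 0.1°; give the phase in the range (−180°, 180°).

At s = jω = j250:
zero (s+4): 4 + j250 → |·| = √(4²+250²) = √62516 ≈ 250.03, ∠ = arctan(250/4) ≈ 89.08°
zero (s+200): 200 + j250 → |·| = √(200²+250²) = √102500 ≈ 320.16, ∠ = arctan(250/200) ≈ 51.34°
pole (s+3): 3 + j250 → |·| = √(3²+250²) = √62509 ≈ 250.02, ∠ = arctan(250/3) ≈ 89.31°
pole (s+10): 10 + j250 → |·| = √(10²+250²) = √62600 ≈ 250.2, ∠ = arctan(250/10) ≈ 87.71°
pole (s+250): 250 + j250 → |·| = √(250²+250²) = √125000 ≈ 353.55, ∠ = arctan(250/250) ≈ 45.00°
|T| = 100 · 80050 / 2.2116e+07 ≈ 0.36196
Gain = 20 log₁₀(0.36196) ≈ -8.83 dB
∠T = 140.42° − 222.02° = -81.60°

At s = jω = j723:
zero (s+4): 4 + j723 → |·| = √(4²+723²) = √522745 ≈ 723.01, ∠ = arctan(723/4) ≈ 89.68°
zero (s+200): 200 + j723 → |·| = √(200²+723²) = √562729 ≈ 750.15, ∠ = arctan(723/200) ≈ 74.54°
pole (s+3): 3 + j723 → |·| = √(3²+723²) = √522738 ≈ 723.01, ∠ = arctan(723/3) ≈ 89.76°
pole (s+10): 10 + j723 → |·| = √(10²+723²) = √522829 ≈ 723.07, ∠ = arctan(723/10) ≈ 89.21°
pole (s+250): 250 + j723 → |·| = √(250²+723²) = √585229 ≈ 765, ∠ = arctan(723/250) ≈ 70.93°
|T| = 100 · 5.4237e+05 / 3.9993e+08 ≈ 0.13562
Gain = 20 log₁₀(0.13562) ≈ -17.35 dB
∠T = 164.22° − 249.90° = -85.68°

ω = 250: -8.8 dB, -81.6°; ω = 723: -17.4 dB, -85.7°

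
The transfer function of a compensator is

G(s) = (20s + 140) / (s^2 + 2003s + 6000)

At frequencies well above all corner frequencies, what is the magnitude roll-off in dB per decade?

Each pole contributes −20 dB/decade at high frequency; each zero contributes +20 dB/decade.
Net: 1 zero(s) − 2 pole(s) → -20 dB/decade.

-20 dB/decade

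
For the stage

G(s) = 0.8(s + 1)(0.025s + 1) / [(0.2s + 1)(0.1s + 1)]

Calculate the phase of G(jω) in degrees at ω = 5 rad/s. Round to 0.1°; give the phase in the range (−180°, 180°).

14.3°

At ω = 5 rad/s:
zero (1 + j5·1) = 1 + j5 → |·| ≈ 5.099, ∠ ≈ 78.69°
zero (1 + j5·0.025) = 1 + j0.125 → |·| ≈ 1.0078, ∠ ≈ 7.13°
pole (1 + j5·0.2) = 1 + j1 → |·| ≈ 1.4142, ∠ ≈ 45.00°
pole (1 + j5·0.1) = 1 + j0.5 → |·| ≈ 1.118, ∠ ≈ 26.57°
∠G = (78.69° + 7.13°) − (45.00° + 26.57°) = 14.25°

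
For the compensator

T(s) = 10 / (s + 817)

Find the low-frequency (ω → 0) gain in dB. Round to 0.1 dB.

T(0) = 10 / (817) ≈ 0.01224
20 log₁₀(0.01224) ≈ -38.24 dB

-38.2 dB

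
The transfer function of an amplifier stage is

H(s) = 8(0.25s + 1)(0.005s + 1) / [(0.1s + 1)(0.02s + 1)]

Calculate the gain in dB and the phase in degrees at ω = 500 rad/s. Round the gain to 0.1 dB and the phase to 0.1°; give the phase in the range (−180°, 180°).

At ω = 500 rad/s:
zero (1 + j500·0.25) = 1 + j125 → |·| ≈ 125, ∠ ≈ 89.54°
zero (1 + j500·0.005) = 1 + j2.5 → |·| ≈ 2.6926, ∠ ≈ 68.20°
pole (1 + j500·0.1) = 1 + j50 → |·| ≈ 50.01, ∠ ≈ 88.85°
pole (1 + j500·0.02) = 1 + j10 → |·| ≈ 10.05, ∠ ≈ 84.29°
|H| = 8 · 125 · 2.6926 / (50.01 · 10.05) ≈ 5.3573
Gain = 20 log₁₀(5.3573) ≈ 14.58 dB
∠H = (89.54° + 68.20°) − (88.85° + 84.29°) = -15.40°

14.6 dB, -15.4°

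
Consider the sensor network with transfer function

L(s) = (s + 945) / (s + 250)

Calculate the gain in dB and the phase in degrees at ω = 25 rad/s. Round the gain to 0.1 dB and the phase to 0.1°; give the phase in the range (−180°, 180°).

Substitute s = j25:
Numerator: (j25) + 945 = 945 + j25
Denominator: (j25) + 250 = 250 + j25
|N| = √(945² + 25²) ≈ 945.33, ∠N ≈ 1.52°
|D| = √(250² + 25²) ≈ 251.25, ∠D ≈ 5.71°
|L| = 945.33 / 251.25 ≈ 3.7625
Gain = 20 log₁₀(3.7625) ≈ 11.51 dB
∠L = 1.52° − 5.71° = -4.19°

11.5 dB, -4.2°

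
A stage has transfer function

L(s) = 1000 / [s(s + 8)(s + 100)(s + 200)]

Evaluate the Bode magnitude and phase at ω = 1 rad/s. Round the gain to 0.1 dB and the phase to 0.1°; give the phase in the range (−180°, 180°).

-44.2 dB, -98.0°

At s = jω = j1:
pole (s+8): 8 + j1 → |·| = √(8²+1²) = √65 ≈ 8.0623, ∠ = arctan(1/8) ≈ 7.13°
pole (s+100): 100 + j1 → |·| = √(100²+1²) = √10001 ≈ 100, ∠ = arctan(1/100) ≈ 0.57°
pole (s+200): 200 + j1 → |·| = √(200²+1²) = √40001 ≈ 200, ∠ = arctan(1/200) ≈ 0.29°
pole at origin: |s| = 1, ∠ = 90.00° (in denominator)
|L| = 1000 / 1.6125e+05 ≈ 0.0062016
Gain = 20 log₁₀(0.0062016) ≈ -44.15 dB
∠L = 0.00° − 97.99° = -97.99°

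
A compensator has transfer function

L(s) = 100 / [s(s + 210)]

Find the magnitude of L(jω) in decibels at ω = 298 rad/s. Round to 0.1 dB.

At s = jω = j298:
pole (s+210): 210 + j298 → |·| = √(210²+298²) = √132904 ≈ 364.56, ∠ = arctan(298/210) ≈ 54.83°
pole at origin: |s| = 298, ∠ = 90.00° (in denominator)
|L| = 100 / 1.0864e+05 ≈ 0.00092047
Gain = 20 log₁₀(0.00092047) ≈ -60.72 dB

-60.7 dB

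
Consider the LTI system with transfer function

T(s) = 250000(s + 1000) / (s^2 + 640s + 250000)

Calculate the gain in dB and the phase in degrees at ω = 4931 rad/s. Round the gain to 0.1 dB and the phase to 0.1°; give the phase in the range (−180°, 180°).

At s = jω = j4931:
zero (s+1000): 1000 + j4931 → |·| = √(1000²+4931²) = √25314761 ≈ 5031.4, ∠ = arctan(4931/1000) ≈ 78.54°
quadratic: (j4931)² + 640·j4931 + 250000 = -24064761 + j3155840 → |·| ≈ 2.4271e+07, ∠ ≈ 172.53°
|T| = 250000 · 5031.4 / 2.4271e+07 ≈ 51.825
Gain = 20 log₁₀(51.825) ≈ 34.29 dB
∠T = 78.54° − 172.53° = -93.99°

34.3 dB, -94.0°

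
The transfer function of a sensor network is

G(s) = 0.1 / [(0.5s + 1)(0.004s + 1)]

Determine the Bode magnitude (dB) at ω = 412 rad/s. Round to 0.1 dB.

At ω = 412 rad/s:
pole (1 + j412·0.5) = 1 + j206 → |·| ≈ 206, ∠ ≈ 89.72°
pole (1 + j412·0.004) = 1 + j1.648 → |·| ≈ 1.9277, ∠ ≈ 58.75°
|G| = 0.1 · 1 / (206 · 1.9277) ≈ 0.00025182
Gain = 20 log₁₀(0.00025182) ≈ -71.98 dB

-72.0 dB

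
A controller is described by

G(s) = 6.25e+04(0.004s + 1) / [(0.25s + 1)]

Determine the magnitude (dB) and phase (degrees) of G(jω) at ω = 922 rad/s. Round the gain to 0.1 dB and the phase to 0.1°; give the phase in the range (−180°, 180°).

At ω = 922 rad/s:
zero (1 + j922·0.004) = 1 + j3.688 → |·| ≈ 3.8212, ∠ ≈ 74.83°
pole (1 + j922·0.25) = 1 + j230.5 → |·| ≈ 230.5, ∠ ≈ 89.75°
|G| = 6.25e+04 · 3.8212 / (230.5) ≈ 1036.1
Gain = 20 log₁₀(1036.1) ≈ 60.31 dB
∠G = (74.83°) − (89.75°) = -14.92°

60.3 dB, -14.9°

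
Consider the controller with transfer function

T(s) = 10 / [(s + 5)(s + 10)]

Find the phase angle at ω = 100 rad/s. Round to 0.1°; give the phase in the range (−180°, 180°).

-171.4°

At s = jω = j100:
pole (s+5): 5 + j100 → |·| = √(5²+100²) = √10025 ≈ 100.12, ∠ = arctan(100/5) ≈ 87.14°
pole (s+10): 10 + j100 → |·| = √(10²+100²) = √10100 ≈ 100.5, ∠ = arctan(100/10) ≈ 84.29°
∠T = 0.00° − 171.43° = -171.43°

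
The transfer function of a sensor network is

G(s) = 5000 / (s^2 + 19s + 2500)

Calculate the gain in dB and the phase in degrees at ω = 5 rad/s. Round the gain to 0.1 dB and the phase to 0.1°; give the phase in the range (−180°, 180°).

6.1 dB, -2.2°

At s = jω = j5:
quadratic: (j5)² + 19·j5 + 2500 = 2475 + j95 → |·| ≈ 2476.8, ∠ ≈ 2.20°
|G| = 5000 / 2476.8 ≈ 2.0187
Gain = 20 log₁₀(2.0187) ≈ 6.10 dB
∠G = 0.00° − 2.20° = -2.20°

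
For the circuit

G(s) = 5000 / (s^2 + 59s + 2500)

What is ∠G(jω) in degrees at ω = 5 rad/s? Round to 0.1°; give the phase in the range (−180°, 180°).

-6.8°

At s = jω = j5:
quadratic: (j5)² + 59·j5 + 2500 = 2475 + j295 → |·| ≈ 2492.5, ∠ ≈ 6.80°
∠G = 0.00° − 6.80° = -6.80°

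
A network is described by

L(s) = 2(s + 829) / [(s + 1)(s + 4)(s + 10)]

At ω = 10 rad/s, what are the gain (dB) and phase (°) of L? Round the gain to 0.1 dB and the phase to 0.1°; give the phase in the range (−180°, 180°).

At s = jω = j10:
zero (s+829): 829 + j10 → |·| = √(829²+10²) = √687341 ≈ 829.06, ∠ = arctan(10/829) ≈ 0.69°
pole (s+1): 1 + j10 → |·| = √(1²+10²) = √101 ≈ 10.05, ∠ = arctan(10/1) ≈ 84.29°
pole (s+4): 4 + j10 → |·| = √(4²+10²) = √116 ≈ 10.77, ∠ = arctan(10/4) ≈ 68.20°
pole (s+10): 10 + j10 → |·| = √(10²+10²) = √200 ≈ 14.142, ∠ = arctan(10/10) ≈ 45.00°
|L| = 2 · 829.06 / 1530.7 ≈ 1.0832
Gain = 20 log₁₀(1.0832) ≈ 0.69 dB
∠L = 0.69° − 197.49° = -196.80° ≡ 163.20° (principal value)

0.7 dB, 163.2°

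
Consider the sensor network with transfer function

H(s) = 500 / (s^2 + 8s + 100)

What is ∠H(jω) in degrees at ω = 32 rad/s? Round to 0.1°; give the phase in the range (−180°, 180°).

-164.5°

At s = jω = j32:
quadratic: (j32)² + 8·j32 + 100 = -924 + j256 → |·| ≈ 958.81, ∠ ≈ 164.51°
∠H = 0.00° − 164.51° = -164.51°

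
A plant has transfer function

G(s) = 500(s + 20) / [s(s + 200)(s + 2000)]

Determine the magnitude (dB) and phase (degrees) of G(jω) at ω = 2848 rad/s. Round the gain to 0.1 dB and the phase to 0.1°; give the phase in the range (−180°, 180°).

At s = jω = j2848:
zero (s+20): 20 + j2848 → |·| = √(20²+2848²) = √8111504 ≈ 2848.1, ∠ = arctan(2848/20) ≈ 89.60°
pole (s+200): 200 + j2848 → |·| = √(200²+2848²) = √8151104 ≈ 2855, ∠ = arctan(2848/200) ≈ 85.98°
pole (s+2000): 2000 + j2848 → |·| = √(2000²+2848²) = √12111104 ≈ 3480.1, ∠ = arctan(2848/2000) ≈ 54.92°
pole at origin: |s| = 2848, ∠ = 90.00° (in denominator)
|G| = 500 · 2848.1 / 2.8297e+10 ≈ 5.0325e-05
Gain = 20 log₁₀(5.0325e-05) ≈ -85.96 dB
∠G = 89.60° − 230.90° = -141.30°

-86.0 dB, -141.3°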